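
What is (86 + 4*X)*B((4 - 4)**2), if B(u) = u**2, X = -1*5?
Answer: 0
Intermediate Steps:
X = -5
(86 + 4*X)*B((4 - 4)**2) = (86 + 4*(-5))*((4 - 4)**2)**2 = (86 - 20)*(0**2)**2 = 66*0**2 = 66*0 = 0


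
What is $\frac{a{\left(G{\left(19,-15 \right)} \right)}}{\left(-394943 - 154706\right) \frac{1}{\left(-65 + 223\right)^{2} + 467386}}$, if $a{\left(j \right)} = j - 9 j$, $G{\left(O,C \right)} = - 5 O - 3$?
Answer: $- \frac{386002400}{549649} \approx -702.27$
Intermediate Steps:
$G{\left(O,C \right)} = -3 - 5 O$
$a{\left(j \right)} = - 8 j$
$\frac{a{\left(G{\left(19,-15 \right)} \right)}}{\left(-394943 - 154706\right) \frac{1}{\left(-65 + 223\right)^{2} + 467386}} = \frac{\left(-8\right) \left(-3 - 95\right)}{\left(-394943 - 154706\right) \frac{1}{\left(-65 + 223\right)^{2} + 467386}} = \frac{\left(-8\right) \left(-3 - 95\right)}{\left(-549649\right) \frac{1}{158^{2} + 467386}} = \frac{\left(-8\right) \left(-98\right)}{\left(-549649\right) \frac{1}{24964 + 467386}} = \frac{784}{\left(-549649\right) \frac{1}{492350}} = \frac{784}{- \frac{549649}{492350}} = 784 \left(- \frac{492350}{549649}\right) = - \frac{386002400}{549649}$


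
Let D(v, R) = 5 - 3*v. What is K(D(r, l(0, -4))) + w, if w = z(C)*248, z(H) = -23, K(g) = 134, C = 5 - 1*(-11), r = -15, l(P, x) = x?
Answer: -5570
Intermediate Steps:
C = 16 (C = 5 + 11 = 16)
w = -5704 (w = -23*248 = -5704)
K(D(r, l(0, -4))) + w = 134 - 5704 = -5570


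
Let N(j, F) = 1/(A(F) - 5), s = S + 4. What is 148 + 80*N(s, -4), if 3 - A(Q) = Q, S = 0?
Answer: 188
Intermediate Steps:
A(Q) = 3 - Q
s = 4 (s = 0 + 4 = 4)
N(j, F) = 1/(-2 - F) (N(j, F) = 1/((3 - F) - 5) = 1/(-2 - F))
148 + 80*N(s, -4) = 148 + 80*(-1/(2 - 4)) = 148 + 80*(-1/(-2)) = 148 + 80*(-1*(-1/2)) = 148 + 80*(1/2) = 148 + 40 = 188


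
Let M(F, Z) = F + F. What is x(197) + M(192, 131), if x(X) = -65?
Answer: 319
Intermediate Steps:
M(F, Z) = 2*F
x(197) + M(192, 131) = -65 + 2*192 = -65 + 384 = 319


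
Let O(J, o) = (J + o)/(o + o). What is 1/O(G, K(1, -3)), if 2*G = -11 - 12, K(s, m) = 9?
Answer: -36/5 ≈ -7.2000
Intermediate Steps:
G = -23/2 (G = (-11 - 12)/2 = (1/2)*(-23) = -23/2 ≈ -11.500)
O(J, o) = (J + o)/(2*o) (O(J, o) = (J + o)/((2*o)) = (J + o)*(1/(2*o)) = (J + o)/(2*o))
1/O(G, K(1, -3)) = 1/((1/2)*(-23/2 + 9)/9) = 1/((1/2)*(1/9)*(-5/2)) = 1/(-5/36) = -36/5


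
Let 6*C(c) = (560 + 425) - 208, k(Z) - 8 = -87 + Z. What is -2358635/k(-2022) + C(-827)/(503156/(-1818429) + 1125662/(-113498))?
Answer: 4906516975998295571/4420595655465286 ≈ 1109.9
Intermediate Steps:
k(Z) = -79 + Z (k(Z) = 8 + (-87 + Z) = -79 + Z)
C(c) = 259/2 (C(c) = ((560 + 425) - 208)/6 = (985 - 208)/6 = (⅙)*777 = 259/2)
-2358635/k(-2022) + C(-827)/(503156/(-1818429) + 1125662/(-113498)) = -2358635/(-79 - 2022) + 259/(2*(503156/(-1818429) + 1125662/(-113498))) = -2358635/(-2101) + 259/(2*(503156*(-1/1818429) + 1125662*(-1/113498))) = -2358635*(-1/2101) + 259/(2*(-503156/1818429 - 562831/56749)) = 2358635/2101 + 259/(2*(-1052021812343/103194027321)) = 2358635/2101 + (259/2)*(-103194027321/1052021812343) = 2358635/2101 - 26727253076139/2104043624686 = 4906516975998295571/4420595655465286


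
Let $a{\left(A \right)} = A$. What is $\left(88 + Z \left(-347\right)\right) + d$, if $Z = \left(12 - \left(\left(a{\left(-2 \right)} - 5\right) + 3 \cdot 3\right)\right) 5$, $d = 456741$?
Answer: $439479$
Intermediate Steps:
$Z = 50$ ($Z = \left(12 - \left(\left(-2 - 5\right) + 3 \cdot 3\right)\right) 5 = \left(12 - \left(-7 + 9\right)\right) 5 = \left(12 - 2\right) 5 = 10 \cdot 5 = 50$)
$\left(88 + Z \left(-347\right)\right) + d = \left(88 + 50 \left(-347\right)\right) + 456741 = \left(88 - 17350\right) + 456741 = -17262 + 456741 = 439479$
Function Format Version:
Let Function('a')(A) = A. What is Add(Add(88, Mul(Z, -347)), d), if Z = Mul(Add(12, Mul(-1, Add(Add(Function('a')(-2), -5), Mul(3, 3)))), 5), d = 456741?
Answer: 439479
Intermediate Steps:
Z = 50 (Z = Mul(Add(12, Mul(-1, Add(Add(-2, -5), Mul(3, 3)))), 5) = Mul(Add(12, Mul(-1, Add(-7, 9))), 5) = Mul(Add(12, Mul(-1, 2)), 5) = Mul(Add(12, -2), 5) = Mul(10, 5) = 50)
Add(Add(88, Mul(Z, -347)), d) = Add(Add(88, Mul(50, -347)), 456741) = Add(Add(88, -17350), 456741) = Add(-17262, 456741) = 439479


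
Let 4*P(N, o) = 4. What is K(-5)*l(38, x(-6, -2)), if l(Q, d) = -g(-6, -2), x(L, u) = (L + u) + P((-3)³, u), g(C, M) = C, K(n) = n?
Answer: -30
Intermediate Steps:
P(N, o) = 1 (P(N, o) = (¼)*4 = 1)
x(L, u) = 1 + L + u (x(L, u) = (L + u) + 1 = 1 + L + u)
l(Q, d) = 6 (l(Q, d) = -1*(-6) = 6)
K(-5)*l(38, x(-6, -2)) = -5*6 = -30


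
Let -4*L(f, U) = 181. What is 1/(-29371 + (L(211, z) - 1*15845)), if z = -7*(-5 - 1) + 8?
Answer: -4/181045 ≈ -2.2094e-5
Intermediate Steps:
z = 50 (z = -7*(-6) + 8 = 42 + 8 = 50)
L(f, U) = -181/4 (L(f, U) = -¼*181 = -181/4)
1/(-29371 + (L(211, z) - 1*15845)) = 1/(-29371 + (-181/4 - 1*15845)) = 1/(-29371 + (-181/4 - 15845)) = 1/(-29371 - 63561/4) = 1/(-181045/4) = -4/181045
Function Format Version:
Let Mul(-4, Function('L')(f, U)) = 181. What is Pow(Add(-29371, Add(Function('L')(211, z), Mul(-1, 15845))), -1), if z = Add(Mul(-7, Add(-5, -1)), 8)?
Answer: Rational(-4, 181045) ≈ -2.2094e-5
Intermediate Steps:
z = 50 (z = Add(Mul(-7, -6), 8) = Add(42, 8) = 50)
Function('L')(f, U) = Rational(-181, 4) (Function('L')(f, U) = Mul(Rational(-1, 4), 181) = Rational(-181, 4))
Pow(Add(-29371, Add(Function('L')(211, z), Mul(-1, 15845))), -1) = Pow(Add(-29371, Add(Rational(-181, 4), Mul(-1, 15845))), -1) = Pow(Add(-29371, Add(Rational(-181, 4), -15845)), -1) = Pow(Add(-29371, Rational(-63561, 4)), -1) = Pow(Rational(-181045, 4), -1) = Rational(-4, 181045)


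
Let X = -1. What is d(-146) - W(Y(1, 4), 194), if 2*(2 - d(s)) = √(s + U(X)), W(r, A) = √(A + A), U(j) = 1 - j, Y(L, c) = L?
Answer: 2 - 6*I - 2*√97 ≈ -17.698 - 6.0*I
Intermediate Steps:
W(r, A) = √2*√A (W(r, A) = √(2*A) = √2*√A)
d(s) = 2 - √(2 + s)/2 (d(s) = 2 - √(s + (1 - 1*(-1)))/2 = 2 - √(s + (1 + 1))/2 = 2 - √(s + 2)/2 = 2 - √(2 + s)/2)
d(-146) - W(Y(1, 4), 194) = (2 - √(2 - 146)/2) - √2*√194 = (2 - 6*I) - 2*√97 = 2 - 6*I - 2*√97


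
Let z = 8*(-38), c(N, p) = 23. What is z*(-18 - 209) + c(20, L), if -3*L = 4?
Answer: 69031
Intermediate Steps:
L = -4/3 (L = -⅓*4 = -4/3 ≈ -1.3333)
z = -304
z*(-18 - 209) + c(20, L) = -304*(-18 - 209) + 23 = -304*(-227) + 23 = 69008 + 23 = 69031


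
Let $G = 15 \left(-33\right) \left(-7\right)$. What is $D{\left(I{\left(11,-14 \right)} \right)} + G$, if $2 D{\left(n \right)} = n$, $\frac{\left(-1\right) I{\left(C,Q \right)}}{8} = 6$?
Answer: $3441$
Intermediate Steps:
$I{\left(C,Q \right)} = -48$ ($I{\left(C,Q \right)} = \left(-8\right) 6 = -48$)
$D{\left(n \right)} = \frac{n}{2}$
$G = 3465$ ($G = \left(-495\right) \left(-7\right) = 3465$)
$D{\left(I{\left(11,-14 \right)} \right)} + G = \frac{1}{2} \left(-48\right) + 3465 = -24 + 3465 = 3441$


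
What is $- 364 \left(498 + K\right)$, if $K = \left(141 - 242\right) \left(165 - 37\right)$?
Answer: $4524520$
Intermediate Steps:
$K = -12928$ ($K = \left(-101\right) 128 = -12928$)
$- 364 \left(498 + K\right) = - 364 \left(498 - 12928\right) = \left(-364\right) \left(-12430\right) = 4524520$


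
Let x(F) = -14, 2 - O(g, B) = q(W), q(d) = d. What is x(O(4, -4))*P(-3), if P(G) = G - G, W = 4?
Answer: 0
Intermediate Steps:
O(g, B) = -2 (O(g, B) = 2 - 1*4 = 2 - 4 = -2)
P(G) = 0
x(O(4, -4))*P(-3) = -14*0 = 0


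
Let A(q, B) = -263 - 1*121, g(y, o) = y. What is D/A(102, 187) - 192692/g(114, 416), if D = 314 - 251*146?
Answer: -970165/608 ≈ -1595.7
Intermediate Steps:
D = -36332 (D = 314 - 36646 = -36332)
A(q, B) = -384 (A(q, B) = -263 - 121 = -384)
D/A(102, 187) - 192692/g(114, 416) = -36332/(-384) - 192692/114 = -36332*(-1/384) - 192692*1/114 = 9083/96 - 96346/57 = -970165/608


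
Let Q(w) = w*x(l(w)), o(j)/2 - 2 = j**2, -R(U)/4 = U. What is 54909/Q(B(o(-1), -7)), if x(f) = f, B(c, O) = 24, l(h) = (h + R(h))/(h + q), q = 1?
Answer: -152525/192 ≈ -794.40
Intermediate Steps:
R(U) = -4*U
l(h) = -3*h/(1 + h) (l(h) = (h - 4*h)/(h + 1) = (-3*h)/(1 + h) = -3*h/(1 + h))
o(j) = 4 + 2*j**2
Q(w) = -3*w**2/(1 + w) (Q(w) = w*(-3*w/(1 + w)) = -3*w**2/(1 + w))
54909/Q(B(o(-1), -7)) = 54909/((-3*24**2/(1 + 24))) = 54909/((-3*576/25)) = 54909/((-3*576*1/25)) = 54909/(-1728/25) = 54909*(-25/1728) = -152525/192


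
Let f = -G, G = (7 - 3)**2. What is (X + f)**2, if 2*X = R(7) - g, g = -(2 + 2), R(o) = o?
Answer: 441/4 ≈ 110.25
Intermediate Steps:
g = -4 (g = -1*4 = -4)
G = 16 (G = 4**2 = 16)
X = 11/2 (X = (7 - 1*(-4))/2 = (7 + 4)/2 = (1/2)*11 = 11/2 ≈ 5.5000)
f = -16 (f = -1*16 = -16)
(X + f)**2 = (11/2 - 16)**2 = (-21/2)**2 = 441/4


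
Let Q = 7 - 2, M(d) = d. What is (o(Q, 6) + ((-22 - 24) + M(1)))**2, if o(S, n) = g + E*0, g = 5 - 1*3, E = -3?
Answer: 1849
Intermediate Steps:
g = 2 (g = 5 - 3 = 2)
Q = 5
o(S, n) = 2 (o(S, n) = 2 - 3*0 = 2 + 0 = 2)
(o(Q, 6) + ((-22 - 24) + M(1)))**2 = (2 + ((-22 - 24) + 1))**2 = (2 + (-46 + 1))**2 = (2 - 45)**2 = (-43)**2 = 1849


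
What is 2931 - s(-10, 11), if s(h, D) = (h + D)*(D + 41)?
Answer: 2879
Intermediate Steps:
s(h, D) = (41 + D)*(D + h) (s(h, D) = (D + h)*(41 + D) = (41 + D)*(D + h))
2931 - s(-10, 11) = 2931 - (11**2 + 41*11 + 41*(-10) + 11*(-10)) = 2931 - (121 + 451 - 410 - 110) = 2931 - 1*52 = 2931 - 52 = 2879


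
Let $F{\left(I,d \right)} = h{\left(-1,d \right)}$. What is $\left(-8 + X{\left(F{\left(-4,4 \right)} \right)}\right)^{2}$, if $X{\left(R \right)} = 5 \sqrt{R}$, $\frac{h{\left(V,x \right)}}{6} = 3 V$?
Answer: $\left(8 - 15 i \sqrt{2}\right)^{2} \approx -386.0 - 339.41 i$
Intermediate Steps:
$h{\left(V,x \right)} = 18 V$ ($h{\left(V,x \right)} = 6 \cdot 3 V = 18 V$)
$F{\left(I,d \right)} = -18$ ($F{\left(I,d \right)} = 18 \left(-1\right) = -18$)
$\left(-8 + X{\left(F{\left(-4,4 \right)} \right)}\right)^{2} = \left(-8 + 5 \sqrt{-18}\right)^{2} = \left(-8 + 5 \cdot 3 i \sqrt{2}\right)^{2} = \left(-8 + 15 i \sqrt{2}\right)^{2}$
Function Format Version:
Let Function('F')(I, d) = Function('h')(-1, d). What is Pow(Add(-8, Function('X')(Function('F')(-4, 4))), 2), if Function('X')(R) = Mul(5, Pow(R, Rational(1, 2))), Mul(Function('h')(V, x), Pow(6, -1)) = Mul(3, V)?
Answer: Pow(Add(8, Mul(-15, I, Pow(2, Rational(1, 2)))), 2) ≈ Add(-386.00, Mul(-339.41, I))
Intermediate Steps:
Function('h')(V, x) = Mul(18, V) (Function('h')(V, x) = Mul(6, Mul(3, V)) = Mul(18, V))
Function('F')(I, d) = -18 (Function('F')(I, d) = Mul(18, -1) = -18)
Pow(Add(-8, Function('X')(Function('F')(-4, 4))), 2) = Pow(Add(-8, Mul(5, Pow(-18, Rational(1, 2)))), 2) = Pow(Add(-8, Mul(5, Mul(3, I, Pow(2, Rational(1, 2))))), 2) = Pow(Add(-8, Mul(15, I, Pow(2, Rational(1, 2)))), 2)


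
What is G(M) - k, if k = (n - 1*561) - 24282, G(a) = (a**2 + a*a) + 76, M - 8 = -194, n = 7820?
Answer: 86291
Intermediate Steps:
M = -186 (M = 8 - 194 = -186)
G(a) = 76 + 2*a**2 (G(a) = (a**2 + a**2) + 76 = 2*a**2 + 76 = 76 + 2*a**2)
k = -17023 (k = (7820 - 1*561) - 24282 = (7820 - 561) - 24282 = 7259 - 24282 = -17023)
G(M) - k = (76 + 2*(-186)**2) - 1*(-17023) = (76 + 2*34596) + 17023 = (76 + 69192) + 17023 = 69268 + 17023 = 86291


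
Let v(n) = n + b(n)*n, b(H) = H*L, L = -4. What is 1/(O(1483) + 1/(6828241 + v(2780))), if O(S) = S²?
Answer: 24082579/52964551086330 ≈ 4.5469e-7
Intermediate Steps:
b(H) = -4*H (b(H) = H*(-4) = -4*H)
v(n) = n - 4*n² (v(n) = n + (-4*n)*n = n - 4*n²)
1/(O(1483) + 1/(6828241 + v(2780))) = 1/(1483² + 1/(6828241 + 2780*(1 - 4*2780))) = 1/(2199289 + 1/(6828241 + 2780*(1 - 11120))) = 1/(2199289 + 1/(6828241 + 2780*(-11119))) = 1/(2199289 + 1/(6828241 - 30910820)) = 1/(2199289 + 1/(-24082579)) = 1/(2199289 - 1/24082579) = 1/(52964551086330/24082579) = 24082579/52964551086330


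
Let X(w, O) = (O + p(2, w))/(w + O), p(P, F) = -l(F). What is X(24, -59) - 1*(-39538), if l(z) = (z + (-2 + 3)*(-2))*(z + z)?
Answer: 276989/7 ≈ 39570.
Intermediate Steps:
l(z) = 2*z*(-2 + z) (l(z) = (z + 1*(-2))*(2*z) = (z - 2)*(2*z) = (-2 + z)*(2*z) = 2*z*(-2 + z))
p(P, F) = -2*F*(-2 + F)
X(w, O) = (O + 2*w*(2 - w))/(O + w) (X(w, O) = (O + 2*w*(2 - w))/(w + O) = (O + 2*w*(2 - w))/(O + w))
X(24, -59) - 1*(-39538) = (-59 - 2*24*(-2 + 24))/(-59 + 24) - 1*(-39538) = (-59 - 2*24*22)/(-35) + 39538 = -(-59 - 1056)/35 + 39538 = -1/35*(-1115) + 39538 = 223/7 + 39538 = 276989/7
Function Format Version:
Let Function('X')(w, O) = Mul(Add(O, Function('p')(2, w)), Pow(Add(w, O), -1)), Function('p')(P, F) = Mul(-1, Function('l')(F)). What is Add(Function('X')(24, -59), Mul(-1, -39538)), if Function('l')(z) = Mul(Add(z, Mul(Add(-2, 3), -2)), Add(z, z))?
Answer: Rational(276989, 7) ≈ 39570.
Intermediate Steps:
Function('l')(z) = Mul(2, z, Add(-2, z)) (Function('l')(z) = Mul(Add(z, Mul(1, -2)), Mul(2, z)) = Mul(Add(z, -2), Mul(2, z)) = Mul(Add(-2, z), Mul(2, z)) = Mul(2, z, Add(-2, z)))
Function('p')(P, F) = Mul(-2, F, Add(-2, F)) (Function('p')(P, F) = Mul(-1, Mul(2, F, Add(-2, F))) = Mul(-2, F, Add(-2, F)))
Function('X')(w, O) = Mul(Pow(Add(O, w), -1), Add(O, Mul(2, w, Add(2, Mul(-1, w))))) (Function('X')(w, O) = Mul(Add(O, Mul(2, w, Add(2, Mul(-1, w)))), Pow(Add(w, O), -1)) = Mul(Add(O, Mul(2, w, Add(2, Mul(-1, w)))), Pow(Add(O, w), -1)) = Mul(Pow(Add(O, w), -1), Add(O, Mul(2, w, Add(2, Mul(-1, w))))))
Add(Function('X')(24, -59), Mul(-1, -39538)) = Add(Mul(Pow(Add(-59, 24), -1), Add(-59, Mul(-2, 24, Add(-2, 24)))), Mul(-1, -39538)) = Add(Mul(Pow(-35, -1), Add(-59, Mul(-2, 24, 22))), 39538) = Add(Mul(Rational(-1, 35), Add(-59, -1056)), 39538) = Add(Mul(Rational(-1, 35), -1115), 39538) = Add(Rational(223, 7), 39538) = Rational(276989, 7)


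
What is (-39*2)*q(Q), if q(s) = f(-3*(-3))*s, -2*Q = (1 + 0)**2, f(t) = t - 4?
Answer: 195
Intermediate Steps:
f(t) = -4 + t
Q = -1/2 (Q = -(1 + 0)**2/2 = -1/2*1**2 = -1/2*1 = -1/2 ≈ -0.50000)
q(s) = 5*s (q(s) = (-4 - 3*(-3))*s = (-4 + 9)*s = 5*s)
(-39*2)*q(Q) = (-39*2)*(5*(-1/2)) = -78*(-5/2) = 195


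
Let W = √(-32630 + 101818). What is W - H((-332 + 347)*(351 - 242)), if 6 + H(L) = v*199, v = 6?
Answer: -1188 + 14*√353 ≈ -924.96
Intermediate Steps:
W = 14*√353 (W = √69188 = 14*√353 ≈ 263.04)
H(L) = 1188 (H(L) = -6 + 6*199 = -6 + 1194 = 1188)
W - H((-332 + 347)*(351 - 242)) = 14*√353 - 1*1188 = 14*√353 - 1188 = -1188 + 14*√353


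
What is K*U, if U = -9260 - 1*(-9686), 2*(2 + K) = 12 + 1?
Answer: 1917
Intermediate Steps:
K = 9/2 (K = -2 + (12 + 1)/2 = -2 + (½)*13 = -2 + 13/2 = 9/2 ≈ 4.5000)
U = 426 (U = -9260 + 9686 = 426)
K*U = (9/2)*426 = 1917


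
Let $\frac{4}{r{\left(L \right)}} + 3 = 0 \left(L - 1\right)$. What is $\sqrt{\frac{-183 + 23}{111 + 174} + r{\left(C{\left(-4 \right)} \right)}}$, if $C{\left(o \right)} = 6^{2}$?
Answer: $\frac{6 i \sqrt{19}}{19} \approx 1.3765 i$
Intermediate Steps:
$C{\left(o \right)} = 36$
$r{\left(L \right)} = - \frac{4}{3}$ ($r{\left(L \right)} = \frac{4}{-3 + 0 \left(L - 1\right)} = \frac{4}{-3 + 0 \left(-1 + L\right)} = \frac{4}{-3 + 0} = \frac{4}{-3} = 4 \left(- \frac{1}{3}\right) = - \frac{4}{3}$)
$\sqrt{\frac{-183 + 23}{111 + 174} + r{\left(C{\left(-4 \right)} \right)}} = \sqrt{\frac{-183 + 23}{111 + 174} - \frac{4}{3}} = \sqrt{- \frac{160}{285} - \frac{4}{3}} = \sqrt{\left(-160\right) \frac{1}{285} - \frac{4}{3}} = \sqrt{- \frac{32}{57} - \frac{4}{3}} = \sqrt{- \frac{36}{19}} = \frac{6 i \sqrt{19}}{19}$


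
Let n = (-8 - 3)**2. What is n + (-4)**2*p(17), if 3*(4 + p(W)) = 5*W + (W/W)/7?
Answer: 10733/21 ≈ 511.10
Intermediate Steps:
n = 121 (n = (-11)**2 = 121)
p(W) = -83/21 + 5*W/3 (p(W) = -4 + (5*W + (W/W)/7)/3 = -4 + (5*W + 1*(1/7))/3 = -4 + (5*W + 1/7)/3 = -4 + (1/7 + 5*W)/3 = -4 + (1/21 + 5*W/3) = -83/21 + 5*W/3)
n + (-4)**2*p(17) = 121 + (-4)**2*(-83/21 + (5/3)*17) = 121 + 16*(-83/21 + 85/3) = 121 + 16*(512/21) = 121 + 8192/21 = 10733/21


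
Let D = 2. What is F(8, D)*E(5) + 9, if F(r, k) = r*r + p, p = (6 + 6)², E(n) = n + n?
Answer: 2089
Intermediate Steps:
E(n) = 2*n
p = 144 (p = 12² = 144)
F(r, k) = 144 + r² (F(r, k) = r*r + 144 = r² + 144 = 144 + r²)
F(8, D)*E(5) + 9 = (144 + 8²)*(2*5) + 9 = (144 + 64)*10 + 9 = 208*10 + 9 = 2080 + 9 = 2089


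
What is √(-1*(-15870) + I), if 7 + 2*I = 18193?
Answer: √24963 ≈ 158.00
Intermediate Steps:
I = 9093 (I = -7/2 + (½)*18193 = -7/2 + 18193/2 = 9093)
√(-1*(-15870) + I) = √(-1*(-15870) + 9093) = √(15870 + 9093) = √24963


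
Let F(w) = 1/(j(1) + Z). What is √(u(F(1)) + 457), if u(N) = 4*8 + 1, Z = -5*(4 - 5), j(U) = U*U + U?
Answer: 7*√10 ≈ 22.136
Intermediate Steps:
j(U) = U + U² (j(U) = U² + U = U + U²)
Z = 5 (Z = -5*(-1) = 5)
F(w) = ⅐ (F(w) = 1/(1*(1 + 1) + 5) = 1/(1*2 + 5) = 1/(2 + 5) = 1/7 = ⅐)
u(N) = 33 (u(N) = 32 + 1 = 33)
√(u(F(1)) + 457) = √(33 + 457) = √490 = 7*√10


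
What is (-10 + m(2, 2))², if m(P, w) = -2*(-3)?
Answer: 16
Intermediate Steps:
m(P, w) = 6
(-10 + m(2, 2))² = (-10 + 6)² = (-4)² = 16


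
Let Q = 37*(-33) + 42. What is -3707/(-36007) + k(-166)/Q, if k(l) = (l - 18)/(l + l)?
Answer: 361099577/3523536999 ≈ 0.10248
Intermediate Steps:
Q = -1179 (Q = -1221 + 42 = -1179)
k(l) = (-18 + l)/(2*l) (k(l) = (-18 + l)/((2*l)) = (-18 + l)*(1/(2*l)) = (-18 + l)/(2*l))
-3707/(-36007) + k(-166)/Q = -3707/(-36007) + ((½)*(-18 - 166)/(-166))/(-1179) = -3707*(-1/36007) + ((½)*(-1/166)*(-184))*(-1/1179) = 3707/36007 + (46/83)*(-1/1179) = 3707/36007 - 46/97857 = 361099577/3523536999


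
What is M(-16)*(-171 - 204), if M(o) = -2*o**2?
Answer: 192000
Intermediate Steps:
M(-16)*(-171 - 204) = (-2*(-16)**2)*(-171 - 204) = -2*256*(-375) = -512*(-375) = 192000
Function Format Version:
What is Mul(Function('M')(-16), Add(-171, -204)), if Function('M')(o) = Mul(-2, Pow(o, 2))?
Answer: 192000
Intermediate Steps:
Mul(Function('M')(-16), Add(-171, -204)) = Mul(Mul(-2, Pow(-16, 2)), Add(-171, -204)) = Mul(Mul(-2, 256), -375) = Mul(-512, -375) = 192000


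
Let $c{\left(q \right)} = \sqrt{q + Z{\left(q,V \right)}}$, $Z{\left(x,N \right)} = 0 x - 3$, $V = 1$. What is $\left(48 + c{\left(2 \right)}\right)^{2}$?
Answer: $\left(48 + i\right)^{2} \approx 2303.0 + 96.0 i$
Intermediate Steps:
$Z{\left(x,N \right)} = -3$ ($Z{\left(x,N \right)} = 0 - 3 = -3$)
$c{\left(q \right)} = \sqrt{-3 + q}$ ($c{\left(q \right)} = \sqrt{q - 3} = \sqrt{-3 + q}$)
$\left(48 + c{\left(2 \right)}\right)^{2} = \left(48 + \sqrt{-3 + 2}\right)^{2} = \left(48 + \sqrt{-1}\right)^{2} = \left(48 + i\right)^{2}$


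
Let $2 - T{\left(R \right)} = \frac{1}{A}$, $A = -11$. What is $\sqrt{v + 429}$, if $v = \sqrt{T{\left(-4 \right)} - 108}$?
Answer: $\frac{\sqrt{51909 + 11 i \sqrt{12815}}}{11} \approx 20.714 + 0.24841 i$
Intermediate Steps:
$T{\left(R \right)} = \frac{23}{11}$ ($T{\left(R \right)} = 2 - \frac{1}{-11} = 2 - - \frac{1}{11} = 2 + \frac{1}{11} = \frac{23}{11}$)
$v = \frac{i \sqrt{12815}}{11}$ ($v = \sqrt{\frac{23}{11} - 108} = \sqrt{- \frac{1165}{11}} = \frac{i \sqrt{12815}}{11} \approx 10.291 i$)
$\sqrt{v + 429} = \sqrt{\frac{i \sqrt{12815}}{11} + 429} = \sqrt{429 + \frac{i \sqrt{12815}}{11}}$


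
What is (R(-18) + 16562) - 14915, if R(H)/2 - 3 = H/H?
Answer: 1655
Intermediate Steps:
R(H) = 8 (R(H) = 6 + 2*(H/H) = 6 + 2*1 = 6 + 2 = 8)
(R(-18) + 16562) - 14915 = (8 + 16562) - 14915 = 16570 - 14915 = 1655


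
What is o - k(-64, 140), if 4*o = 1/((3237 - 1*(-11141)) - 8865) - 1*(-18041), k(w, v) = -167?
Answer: 51571359/11026 ≈ 4677.3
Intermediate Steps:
o = 49730017/11026 (o = (1/((3237 - 1*(-11141)) - 8865) - 1*(-18041))/4 = (1/((3237 + 11141) - 8865) + 18041)/4 = (1/(14378 - 8865) + 18041)/4 = (1/5513 + 18041)/4 = (¼)*(99460034/5513) = 49730017/11026 ≈ 4510.3)
o - k(-64, 140) = 49730017/11026 - 1*(-167) = 49730017/11026 + 167 = 51571359/11026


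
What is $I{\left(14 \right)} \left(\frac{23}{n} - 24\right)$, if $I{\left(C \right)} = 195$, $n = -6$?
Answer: $- \frac{10855}{2} \approx -5427.5$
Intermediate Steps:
$I{\left(14 \right)} \left(\frac{23}{n} - 24\right) = 195 \left(\frac{23}{-6} - 24\right) = 195 \left(23 \left(- \frac{1}{6}\right) - 24\right) = 195 \left(- \frac{23}{6} - 24\right) = 195 \left(- \frac{167}{6}\right) = - \frac{10855}{2}$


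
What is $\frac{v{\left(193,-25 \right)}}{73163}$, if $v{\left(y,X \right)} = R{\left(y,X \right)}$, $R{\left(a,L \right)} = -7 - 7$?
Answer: $- \frac{14}{73163} \approx -0.00019135$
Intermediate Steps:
$R{\left(a,L \right)} = -14$
$v{\left(y,X \right)} = -14$
$\frac{v{\left(193,-25 \right)}}{73163} = - \frac{14}{73163}$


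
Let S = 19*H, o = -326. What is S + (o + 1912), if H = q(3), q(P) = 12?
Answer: 1814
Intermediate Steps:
H = 12
S = 228 (S = 19*12 = 228)
S + (o + 1912) = 228 + (-326 + 1912) = 228 + 1586 = 1814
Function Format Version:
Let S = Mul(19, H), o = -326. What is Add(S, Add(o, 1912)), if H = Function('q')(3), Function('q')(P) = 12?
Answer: 1814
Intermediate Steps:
H = 12
S = 228 (S = Mul(19, 12) = 228)
Add(S, Add(o, 1912)) = Add(228, Add(-326, 1912)) = Add(228, 1586) = 1814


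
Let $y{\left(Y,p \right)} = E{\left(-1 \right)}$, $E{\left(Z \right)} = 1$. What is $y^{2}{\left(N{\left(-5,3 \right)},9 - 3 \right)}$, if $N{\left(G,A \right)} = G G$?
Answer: $1$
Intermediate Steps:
$N{\left(G,A \right)} = G^{2}$
$y{\left(Y,p \right)} = 1$
$y^{2}{\left(N{\left(-5,3 \right)},9 - 3 \right)} = 1^{2} = 1$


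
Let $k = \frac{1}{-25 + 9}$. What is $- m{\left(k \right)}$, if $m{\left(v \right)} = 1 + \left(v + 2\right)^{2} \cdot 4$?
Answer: $- \frac{1025}{64} \approx -16.016$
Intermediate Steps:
$k = - \frac{1}{16}$ ($k = \frac{1}{-16} = - \frac{1}{16} \approx -0.0625$)
$m{\left(v \right)} = 1 + 4 \left(2 + v\right)^{2}$ ($m{\left(v \right)} = 1 + \left(2 + v\right)^{2} \cdot 4 = 1 + 4 \left(2 + v\right)^{2}$)
$- m{\left(k \right)} = - (1 + 4 \left(2 - \frac{1}{16}\right)^{2}) = - (1 + 4 \left(\frac{31}{16}\right)^{2}) = - (1 + 4 \cdot \frac{961}{256}) = - (1 + \frac{961}{64}) = \left(-1\right) \frac{1025}{64} = - \frac{1025}{64}$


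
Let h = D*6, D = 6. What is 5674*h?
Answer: 204264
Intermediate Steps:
h = 36 (h = 6*6 = 36)
5674*h = 5674*36 = 204264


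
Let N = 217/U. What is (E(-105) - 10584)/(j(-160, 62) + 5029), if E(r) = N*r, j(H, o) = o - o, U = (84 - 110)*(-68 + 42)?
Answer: -7177569/3399604 ≈ -2.1113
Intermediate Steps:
U = 676 (U = -26*(-26) = 676)
j(H, o) = 0
N = 217/676 ≈ 0.32101
E(r) = 217*r/676
(E(-105) - 10584)/(j(-160, 62) + 5029) = ((217/676)*(-105) - 10584)/(0 + 5029) = (-22785/676 - 10584)/5029 = -7177569/676*1/5029 = -7177569/3399604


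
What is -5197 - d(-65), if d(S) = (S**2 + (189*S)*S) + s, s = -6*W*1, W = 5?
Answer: -807917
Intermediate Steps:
s = -30 (s = -6*5*1 = -30*1 = -30)
d(S) = -30 + 190*S**2 (d(S) = (S**2 + (189*S)*S) - 30 = (S**2 + 189*S**2) - 30 = 190*S**2 - 30 = -30 + 190*S**2)
-5197 - d(-65) = -5197 - (-30 + 190*(-65)**2) = -5197 - (-30 + 190*4225) = -5197 - (-30 + 802750) = -5197 - 1*802720 = -5197 - 802720 = -807917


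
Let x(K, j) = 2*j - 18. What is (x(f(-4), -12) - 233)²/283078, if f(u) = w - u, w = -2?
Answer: 75625/283078 ≈ 0.26715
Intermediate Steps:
f(u) = -2 - u
x(K, j) = -18 + 2*j
(x(f(-4), -12) - 233)²/283078 = ((-18 + 2*(-12)) - 233)²/283078 = ((-18 - 24) - 233)²*(1/283078) = (-42 - 233)²*(1/283078) = (-275)²*(1/283078) = 75625*(1/283078) = 75625/283078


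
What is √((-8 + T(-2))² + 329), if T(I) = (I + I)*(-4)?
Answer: √393 ≈ 19.824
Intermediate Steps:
T(I) = -8*I (T(I) = (2*I)*(-4) = -8*I)
√((-8 + T(-2))² + 329) = √((-8 - 8*(-2))² + 329) = √((-8 + 16)² + 329) = √(8² + 329) = √(64 + 329) = √393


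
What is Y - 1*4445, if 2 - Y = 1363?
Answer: -5806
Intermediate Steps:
Y = -1361 (Y = 2 - 1*1363 = 2 - 1363 = -1361)
Y - 1*4445 = -1361 - 1*4445 = -1361 - 4445 = -5806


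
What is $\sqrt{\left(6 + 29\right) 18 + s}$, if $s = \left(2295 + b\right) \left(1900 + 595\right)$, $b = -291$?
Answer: $\sqrt{5000610} \approx 2236.2$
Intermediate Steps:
$s = 4999980$ ($s = \left(2295 - 291\right) \left(1900 + 595\right) = 2004 \cdot 2495 = 4999980$)
$\sqrt{\left(6 + 29\right) 18 + s} = \sqrt{\left(6 + 29\right) 18 + 4999980} = \sqrt{35 \cdot 18 + 4999980} = \sqrt{630 + 4999980} = \sqrt{5000610}$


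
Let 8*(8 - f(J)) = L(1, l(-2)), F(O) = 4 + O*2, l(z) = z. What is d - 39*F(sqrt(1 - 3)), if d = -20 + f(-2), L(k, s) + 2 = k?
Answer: -1343/8 - 78*I*sqrt(2) ≈ -167.88 - 110.31*I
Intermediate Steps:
F(O) = 4 + 2*O
L(k, s) = -2 + k
f(J) = 65/8 (f(J) = 8 - (-2 + 1)/8 = 8 - 1/8*(-1) = 8 + 1/8 = 65/8)
d = -95/8 (d = -20 + 65/8 = -95/8 ≈ -11.875)
d - 39*F(sqrt(1 - 3)) = -95/8 - 39*(4 + 2*sqrt(1 - 3)) = -95/8 - 39*(4 + 2*sqrt(-2)) = -95/8 - 39*(4 + 2*(I*sqrt(2))) = -95/8 - 39*(4 + 2*I*sqrt(2)) = -95/8 + (-156 - 78*I*sqrt(2)) = -1343/8 - 78*I*sqrt(2)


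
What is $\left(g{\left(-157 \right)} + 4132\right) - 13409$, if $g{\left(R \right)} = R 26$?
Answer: $-13359$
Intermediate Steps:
$g{\left(R \right)} = 26 R$
$\left(g{\left(-157 \right)} + 4132\right) - 13409 = \left(26 \left(-157\right) + 4132\right) - 13409 = \left(-4082 + 4132\right) - 13409 = 50 - 13409 = -13359$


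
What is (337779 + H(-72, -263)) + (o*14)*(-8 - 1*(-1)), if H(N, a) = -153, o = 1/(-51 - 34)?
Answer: 28698308/85 ≈ 3.3763e+5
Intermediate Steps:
o = -1/85 (o = 1/(-85) = -1/85 ≈ -0.011765)
(337779 + H(-72, -263)) + (o*14)*(-8 - 1*(-1)) = (337779 - 153) + (-1/85*14)*(-8 - 1*(-1)) = 337626 - 14*(-8 + 1)/85 = 337626 - 14/85*(-7) = 337626 + 98/85 = 28698308/85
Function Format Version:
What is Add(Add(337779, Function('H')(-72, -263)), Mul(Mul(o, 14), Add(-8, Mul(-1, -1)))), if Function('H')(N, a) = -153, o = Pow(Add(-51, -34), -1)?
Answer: Rational(28698308, 85) ≈ 3.3763e+5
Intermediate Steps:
o = Rational(-1, 85) (o = Pow(-85, -1) = Rational(-1, 85) ≈ -0.011765)
Add(Add(337779, Function('H')(-72, -263)), Mul(Mul(o, 14), Add(-8, Mul(-1, -1)))) = Add(Add(337779, -153), Mul(Mul(Rational(-1, 85), 14), Add(-8, Mul(-1, -1)))) = Add(337626, Mul(Rational(-14, 85), Add(-8, 1))) = Add(337626, Mul(Rational(-14, 85), -7)) = Add(337626, Rational(98, 85)) = Rational(28698308, 85)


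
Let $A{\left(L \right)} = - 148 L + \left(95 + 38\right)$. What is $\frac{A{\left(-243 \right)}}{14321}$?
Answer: $\frac{36097}{14321} \approx 2.5206$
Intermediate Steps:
$A{\left(L \right)} = 133 - 148 L$ ($A{\left(L \right)} = - 148 L + 133 = 133 - 148 L$)
$\frac{A{\left(-243 \right)}}{14321} = \frac{133 - -35964}{14321} = \left(133 + 35964\right) \frac{1}{14321} = 36097 \cdot \frac{1}{14321} = \frac{36097}{14321}$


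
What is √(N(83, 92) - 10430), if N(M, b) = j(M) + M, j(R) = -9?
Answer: 2*I*√2589 ≈ 101.76*I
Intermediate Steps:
N(M, b) = -9 + M
√(N(83, 92) - 10430) = √((-9 + 83) - 10430) = √(74 - 10430) = √(-10356) = 2*I*√2589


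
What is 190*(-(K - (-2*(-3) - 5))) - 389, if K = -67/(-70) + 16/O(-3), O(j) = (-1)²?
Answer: -23946/7 ≈ -3420.9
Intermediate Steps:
O(j) = 1
K = 1187/70 (K = -67/(-70) + 16/1 = -67*(-1/70) + 16*1 = 67/70 + 16 = 1187/70 ≈ 16.957)
190*(-(K - (-2*(-3) - 5))) - 389 = 190*(-(1187/70 - (-2*(-3) - 5))) - 389 = 190*(-(1187/70 - (6 - 5))) - 389 = 190*(-(1187/70 - 1*1)) - 389 = 190*(-(1187/70 - 1)) - 389 = 190*(-1*1117/70) - 389 = 190*(-1117/70) - 389 = -21223/7 - 389 = -23946/7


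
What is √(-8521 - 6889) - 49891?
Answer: -49891 + I*√15410 ≈ -49891.0 + 124.14*I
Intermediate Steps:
√(-8521 - 6889) - 49891 = √(-15410) - 49891 = I*√15410 - 49891 = -49891 + I*√15410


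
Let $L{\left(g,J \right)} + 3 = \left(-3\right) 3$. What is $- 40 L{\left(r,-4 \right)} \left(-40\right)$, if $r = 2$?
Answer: $-19200$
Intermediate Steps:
$L{\left(g,J \right)} = -12$ ($L{\left(g,J \right)} = -3 - 9 = -12$)
$- 40 L{\left(r,-4 \right)} \left(-40\right) = \left(-40\right) \left(-12\right) \left(-40\right) = 480 \left(-40\right) = -19200$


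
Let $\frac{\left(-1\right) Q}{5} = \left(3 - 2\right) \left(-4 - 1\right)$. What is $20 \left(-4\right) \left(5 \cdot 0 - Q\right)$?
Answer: $2000$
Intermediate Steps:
$Q = 25$ ($Q = - 5 \left(3 - 2\right) \left(-4 - 1\right) = - 5 \cdot 1 \left(-5\right) = \left(-5\right) \left(-5\right) = 25$)
$20 \left(-4\right) \left(5 \cdot 0 - Q\right) = 20 \left(-4\right) \left(5 \cdot 0 - 25\right) = - 80 \left(0 - 25\right) = \left(-80\right) \left(-25\right) = 2000$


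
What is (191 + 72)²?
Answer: 69169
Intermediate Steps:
(191 + 72)² = 263² = 69169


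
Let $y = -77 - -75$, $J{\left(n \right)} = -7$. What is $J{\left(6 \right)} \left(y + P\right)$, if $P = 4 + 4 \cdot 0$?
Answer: $-14$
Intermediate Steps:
$y = -2$ ($y = -77 + 75 = -2$)
$P = 4$ ($P = 4 + 0 = 4$)
$J{\left(6 \right)} \left(y + P\right) = - 7 \left(-2 + 4\right) = \left(-7\right) 2 = -14$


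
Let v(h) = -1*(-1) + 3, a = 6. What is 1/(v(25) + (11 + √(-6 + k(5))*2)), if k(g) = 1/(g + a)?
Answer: 33/547 - 2*I*√715/2735 ≈ 0.060329 - 0.019554*I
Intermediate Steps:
k(g) = 1/(6 + g) (k(g) = 1/(g + 6) = 1/(6 + g))
v(h) = 4 (v(h) = 1 + 3 = 4)
1/(v(25) + (11 + √(-6 + k(5))*2)) = 1/(4 + (11 + √(-6 + 1/(6 + 5))*2)) = 1/(4 + (11 + √(-6 + 1/11)*2)) = 1/(4 + (11 + √(-65/11)*2)) = 1/(4 + (11 + (I*√715/11)*2)) = 1/(4 + (11 + 2*I*√715/11)) = 1/(15 + 2*I*√715/11)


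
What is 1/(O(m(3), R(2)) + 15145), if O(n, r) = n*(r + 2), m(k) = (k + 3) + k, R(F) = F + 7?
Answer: 1/15244 ≈ 6.5600e-5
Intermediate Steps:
R(F) = 7 + F
m(k) = 3 + 2*k (m(k) = (3 + k) + k = 3 + 2*k)
O(n, r) = n*(2 + r)
1/(O(m(3), R(2)) + 15145) = 1/((3 + 2*3)*(2 + (7 + 2)) + 15145) = 1/((3 + 6)*(2 + 9) + 15145) = 1/(9*11 + 15145) = 1/(99 + 15145) = 1/15244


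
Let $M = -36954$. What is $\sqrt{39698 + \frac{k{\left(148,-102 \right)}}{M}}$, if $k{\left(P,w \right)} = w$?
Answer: $\frac{\sqrt{1505875493841}}{6159} \approx 199.24$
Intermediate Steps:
$\sqrt{39698 + \frac{k{\left(148,-102 \right)}}{M}} = \sqrt{39698 - \frac{102}{-36954}} = \sqrt{39698 - - \frac{17}{6159}} = \sqrt{39698 + \frac{17}{6159}} = \sqrt{\frac{244499999}{6159}} = \frac{\sqrt{1505875493841}}{6159}$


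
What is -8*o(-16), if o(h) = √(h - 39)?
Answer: -8*I*√55 ≈ -59.33*I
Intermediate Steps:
o(h) = √(-39 + h)
-8*o(-16) = -8*√(-39 - 16) = -8*I*√55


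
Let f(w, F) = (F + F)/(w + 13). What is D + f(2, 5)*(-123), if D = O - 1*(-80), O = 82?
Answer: 80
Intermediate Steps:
f(w, F) = 2*F/(13 + w) (f(w, F) = (2*F)/(13 + w) = 2*F/(13 + w))
D = 162 (D = 82 - 1*(-80) = 82 + 80 = 162)
D + f(2, 5)*(-123) = 162 + (2*5/(13 + 2))*(-123) = 162 + (2*5/15)*(-123) = 162 + (2*5*(1/15))*(-123) = 162 + (⅔)*(-123) = 162 - 82 = 80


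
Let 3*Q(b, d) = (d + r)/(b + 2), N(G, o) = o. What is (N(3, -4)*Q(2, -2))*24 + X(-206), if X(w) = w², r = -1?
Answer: 42460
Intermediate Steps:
Q(b, d) = (-1 + d)/(3*(2 + b)) (Q(b, d) = ((d - 1)/(b + 2))/3 = ((-1 + d)/(2 + b))/3 = (-1 + d)/(3*(2 + b)))
(N(3, -4)*Q(2, -2))*24 + X(-206) = -4*(-1 - 2)/(3*(2 + 2))*24 + (-206)² = -4*(-3)/(3*4)*24 + 42436 = -4*(-¼)*24 + 42436 = 1*24 + 42436 = 24 + 42436 = 42460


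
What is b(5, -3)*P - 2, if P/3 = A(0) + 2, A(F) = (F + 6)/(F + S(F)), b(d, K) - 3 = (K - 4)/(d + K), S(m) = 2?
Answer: -19/2 ≈ -9.5000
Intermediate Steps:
b(d, K) = 3 + (-4 + K)/(K + d) (b(d, K) = 3 + (K - 4)/(d + K) = 3 + (-4 + K)/(K + d))
A(F) = (6 + F)/(2 + F) (A(F) = (F + 6)/(F + 2) = (6 + F)/(2 + F))
P = 15 (P = 3*((6 + 0)/(2 + 0) + 2) = 3*(6/2 + 2) = 3*((1/2)*6 + 2) = 3*(3 + 2) = 3*5 = 15)
b(5, -3)*P - 2 = ((-4 + 3*5 + 4*(-3))/(-3 + 5))*15 - 2 = ((-4 + 15 - 12)/2)*15 - 2 = ((1/2)*(-1))*15 - 2 = -1/2*15 - 2 = -15/2 - 2 = -19/2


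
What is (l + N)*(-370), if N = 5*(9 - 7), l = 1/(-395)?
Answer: -292226/79 ≈ -3699.1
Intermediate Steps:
l = -1/395 ≈ -0.0025316
N = 10 (N = 5*2 = 10)
(l + N)*(-370) = (-1/395 + 10)*(-370) = (3949/395)*(-370) = -292226/79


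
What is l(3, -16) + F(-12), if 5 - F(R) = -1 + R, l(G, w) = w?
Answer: 2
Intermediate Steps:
F(R) = 6 - R (F(R) = 5 - (-1 + R) = 5 + (1 - R) = 6 - R)
l(3, -16) + F(-12) = -16 + (6 - 1*(-12)) = -16 + (6 + 12) = -16 + 18 = 2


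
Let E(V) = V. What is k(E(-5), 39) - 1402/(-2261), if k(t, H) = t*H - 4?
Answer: -448537/2261 ≈ -198.38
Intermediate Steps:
k(t, H) = -4 + H*t (k(t, H) = H*t - 4 = -4 + H*t)
k(E(-5), 39) - 1402/(-2261) = (-4 + 39*(-5)) - 1402/(-2261) = (-4 - 195) - 1402*(-1)/2261 = -199 - 1*(-1402/2261) = -199 + 1402/2261 = -448537/2261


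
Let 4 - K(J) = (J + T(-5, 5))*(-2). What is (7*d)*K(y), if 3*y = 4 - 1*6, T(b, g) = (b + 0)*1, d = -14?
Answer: 2156/3 ≈ 718.67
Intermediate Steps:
T(b, g) = b (T(b, g) = b*1 = b)
y = -2/3 (y = (4 - 1*6)/3 = (4 - 6)/3 = (1/3)*(-2) = -2/3 ≈ -0.66667)
K(J) = -6 + 2*J (K(J) = 4 - (J - 5)*(-2) = 4 - (-5 + J)*(-2) = 4 - (10 - 2*J) = 4 + (-10 + 2*J) = -6 + 2*J)
(7*d)*K(y) = (7*(-14))*(-6 + 2*(-2/3)) = -98*(-6 - 4/3) = -98*(-22/3) = 2156/3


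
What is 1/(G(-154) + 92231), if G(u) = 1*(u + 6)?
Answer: 1/92083 ≈ 1.0860e-5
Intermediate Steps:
G(u) = 6 + u (G(u) = 1*(6 + u) = 6 + u)
1/(G(-154) + 92231) = 1/((6 - 154) + 92231) = 1/(-148 + 92231) = 1/92083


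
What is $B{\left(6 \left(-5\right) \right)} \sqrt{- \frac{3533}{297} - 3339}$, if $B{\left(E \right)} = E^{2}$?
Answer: $\frac{400 i \sqrt{2052633}}{11} \approx 52098.0 i$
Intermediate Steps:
$B{\left(6 \left(-5\right) \right)} \sqrt{- \frac{3533}{297} - 3339} = \left(6 \left(-5\right)\right)^{2} \sqrt{- \frac{3533}{297} - 3339} = \left(-30\right)^{2} \sqrt{\left(-3533\right) \frac{1}{297} - 3339} = 900 \sqrt{- \frac{3533}{297} - 3339} = 900 \sqrt{- \frac{995216}{297}} = 900 \frac{4 i \sqrt{2052633}}{99} = \frac{400 i \sqrt{2052633}}{11}$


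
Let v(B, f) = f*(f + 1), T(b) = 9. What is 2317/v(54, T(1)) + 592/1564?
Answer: 919267/35190 ≈ 26.123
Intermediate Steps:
v(B, f) = f*(1 + f)
2317/v(54, T(1)) + 592/1564 = 2317/((9*(1 + 9))) + 592/1564 = 2317/((9*10)) + 592*(1/1564) = 2317/90 + 148/391 = 919267/35190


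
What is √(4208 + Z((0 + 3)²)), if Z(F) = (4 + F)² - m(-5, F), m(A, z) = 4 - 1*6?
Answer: √4379 ≈ 66.174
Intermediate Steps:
m(A, z) = -2 (m(A, z) = 4 - 6 = -2)
Z(F) = 2 + (4 + F)² (Z(F) = (4 + F)² - 1*(-2) = (4 + F)² + 2 = 2 + (4 + F)²)
√(4208 + Z((0 + 3)²)) = √(4208 + (2 + (4 + (0 + 3)²)²)) = √(4208 + (2 + (4 + 3²)²)) = √(4208 + (2 + (4 + 9)²)) = √(4208 + (2 + 13²)) = √(4208 + (2 + 169)) = √(4208 + 171) = √4379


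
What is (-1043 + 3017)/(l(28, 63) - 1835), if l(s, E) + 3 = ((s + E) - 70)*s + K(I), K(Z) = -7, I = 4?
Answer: -658/419 ≈ -1.5704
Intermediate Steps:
l(s, E) = -10 + s*(-70 + E + s) (l(s, E) = -3 + (((s + E) - 70)*s - 7) = -3 + (((E + s) - 70)*s - 7) = -3 + ((-70 + E + s)*s - 7) = -3 + (s*(-70 + E + s) - 7) = -3 + (-7 + s*(-70 + E + s)) = -10 + s*(-70 + E + s))
(-1043 + 3017)/(l(28, 63) - 1835) = (-1043 + 3017)/((-10 + 28² - 70*28 + 63*28) - 1835) = 1974/((-10 + 784 - 1960 + 1764) - 1835) = 1974/(578 - 1835) = 1974/(-1257) = 1974*(-1/1257) = -658/419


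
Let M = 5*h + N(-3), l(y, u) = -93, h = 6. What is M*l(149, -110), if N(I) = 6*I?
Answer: -1116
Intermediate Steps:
M = 12 (M = 5*6 + 6*(-3) = 30 - 18 = 12)
M*l(149, -110) = 12*(-93) = -1116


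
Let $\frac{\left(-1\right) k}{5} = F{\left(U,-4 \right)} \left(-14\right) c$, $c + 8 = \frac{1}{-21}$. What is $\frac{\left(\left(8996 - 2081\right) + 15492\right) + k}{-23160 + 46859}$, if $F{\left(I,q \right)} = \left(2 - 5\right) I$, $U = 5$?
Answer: $\frac{30857}{23699} \approx 1.302$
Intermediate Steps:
$c = - \frac{169}{21}$ ($c = -8 + \frac{1}{-21} = -8 - \frac{1}{21} = - \frac{169}{21} \approx -8.0476$)
$F{\left(I,q \right)} = - 3 I$
$k = 8450$ ($k = - 5 \left(-3\right) 5 \left(-14\right) \left(- \frac{169}{21}\right) = - 5 \left(-15\right) \left(-14\right) \left(- \frac{169}{21}\right) = - 5 \cdot 210 \left(- \frac{169}{21}\right) = \left(-5\right) \left(-1690\right) = 8450$)
$\frac{\left(\left(8996 - 2081\right) + 15492\right) + k}{-23160 + 46859} = \frac{\left(\left(8996 - 2081\right) + 15492\right) + 8450}{-23160 + 46859} = \frac{\left(6915 + 15492\right) + 8450}{23699} = \left(22407 + 8450\right) \frac{1}{23699} = 30857 \cdot \frac{1}{23699} = \frac{30857}{23699}$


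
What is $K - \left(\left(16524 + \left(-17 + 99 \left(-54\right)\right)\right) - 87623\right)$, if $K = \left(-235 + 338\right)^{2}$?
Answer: $87071$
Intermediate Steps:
$K = 10609$ ($K = 103^{2} = 10609$)
$K - \left(\left(16524 + \left(-17 + 99 \left(-54\right)\right)\right) - 87623\right) = 10609 - \left(\left(16524 + \left(-17 + 99 \left(-54\right)\right)\right) - 87623\right) = 10609 - \left(\left(16524 - 5363\right) - 87623\right) = 10609 - \left(11161 - 87623\right) = 10609 - -76462 = 10609 + 76462 = 87071$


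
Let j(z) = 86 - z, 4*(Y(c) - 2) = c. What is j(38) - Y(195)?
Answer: -11/4 ≈ -2.7500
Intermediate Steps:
Y(c) = 2 + c/4
j(38) - Y(195) = (86 - 1*38) - (2 + (¼)*195) = (86 - 38) - (2 + 195/4) = 48 - 1*203/4 = 48 - 203/4 = -11/4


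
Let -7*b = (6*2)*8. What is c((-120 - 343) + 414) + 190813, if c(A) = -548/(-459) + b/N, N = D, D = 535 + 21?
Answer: 85218943679/446607 ≈ 1.9081e+5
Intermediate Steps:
b = -96/7 (b = -6*2*8/7 = -12*8/7 = -⅐*96 = -96/7 ≈ -13.714)
D = 556
N = 556
c(A) = 522188/446607 (c(A) = -548/(-459) - 96/7/556 = -548*(-1/459) - 96/7*1/556 = 548/459 - 24/973 = 522188/446607)
c((-120 - 343) + 414) + 190813 = 522188/446607 + 190813 = 85218943679/446607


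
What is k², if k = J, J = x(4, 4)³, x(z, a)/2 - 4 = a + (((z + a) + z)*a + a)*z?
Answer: 6499837226778624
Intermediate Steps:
x(z, a) = 8 + 2*a + 2*z*(a + a*(a + 2*z)) (x(z, a) = 8 + 2*(a + (((z + a) + z)*a + a)*z) = 8 + 2*(a + (((a + z) + z)*a + a)*z) = 8 + 2*(a + ((a + 2*z)*a + a)*z) = 8 + 2*(a + (a*(a + 2*z) + a)*z) = 8 + 2*(a + (a + a*(a + 2*z))*z) = 8 + 2*(a + z*(a + a*(a + 2*z))) = 8 + (2*a + 2*z*(a + a*(a + 2*z))) = 8 + 2*a + 2*z*(a + a*(a + 2*z)))
J = 80621568 (J = (8 + 2*4 + 2*4*4 + 2*4*4² + 4*4*4²)³ = (8 + 8 + 32 + 2*4*16 + 4*4*16)³ = (8 + 8 + 32 + 128 + 256)³ = 432³ = 80621568)
k = 80621568
k² = 80621568² = 6499837226778624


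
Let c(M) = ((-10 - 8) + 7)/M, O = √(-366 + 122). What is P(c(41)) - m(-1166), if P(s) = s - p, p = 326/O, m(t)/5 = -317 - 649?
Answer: 198019/41 + 163*I*√61/61 ≈ 4829.7 + 20.87*I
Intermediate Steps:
m(t) = -4830 (m(t) = 5*(-317 - 649) = 5*(-966) = -4830)
O = 2*I*√61 (O = √(-244) = 2*I*√61 ≈ 15.62*I)
c(M) = -11/M (c(M) = (-18 + 7)/M = -11/M)
p = -163*I*√61/61 (p = 326/((2*I*√61)) = 326*(-I*√61/122) = -163*I*√61/61 ≈ -20.87*I)
P(s) = s + 163*I*√61/61 (P(s) = s - (-163)*I*√61/61 = s + 163*I*√61/61)
P(c(41)) - m(-1166) = (-11/41 + 163*I*√61/61) - 1*(-4830) = (-11*1/41 + 163*I*√61/61) + 4830 = (-11/41 + 163*I*√61/61) + 4830 = 198019/41 + 163*I*√61/61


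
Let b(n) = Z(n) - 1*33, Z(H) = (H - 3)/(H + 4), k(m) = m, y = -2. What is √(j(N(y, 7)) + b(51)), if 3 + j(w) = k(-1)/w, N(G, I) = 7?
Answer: I*√5227915/385 ≈ 5.9389*I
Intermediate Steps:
Z(H) = (-3 + H)/(4 + H)
j(w) = -3 - 1/w
b(n) = -33 + (-3 + n)/(4 + n) (b(n) = (-3 + n)/(4 + n) - 1*33 = (-3 + n)/(4 + n) - 33 = -33 + (-3 + n)/(4 + n))
√(j(N(y, 7)) + b(51)) = √((-3 - 1/7) + (-135 - 32*51)/(4 + 51)) = √((-3 - 1*⅐) + (-135 - 1632)/55) = √((-3 - ⅐) + (1/55)*(-1767)) = √(-22/7 - 1767/55) = √(-13579/385) = I*√5227915/385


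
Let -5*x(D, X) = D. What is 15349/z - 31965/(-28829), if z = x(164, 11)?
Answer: -2207239345/4727956 ≈ -466.85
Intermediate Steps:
x(D, X) = -D/5
z = -164/5 (z = -⅕*164 = -164/5 ≈ -32.800)
15349/z - 31965/(-28829) = 15349/(-164/5) - 31965/(-28829) = 15349*(-5/164) - 31965*(-1/28829) = -76745/164 + 31965/28829 = -2207239345/4727956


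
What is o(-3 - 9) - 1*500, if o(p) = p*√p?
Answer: -500 - 24*I*√3 ≈ -500.0 - 41.569*I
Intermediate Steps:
o(p) = p^(3/2)
o(-3 - 9) - 1*500 = (-3 - 9)^(3/2) - 1*500 = (-12)^(3/2) - 500 = -24*I*√3 - 500 = -500 - 24*I*√3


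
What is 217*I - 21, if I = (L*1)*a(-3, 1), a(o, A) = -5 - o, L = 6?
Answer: -2625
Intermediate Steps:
I = -12 (I = (6*1)*(-5 - 1*(-3)) = 6*(-5 + 3) = 6*(-2) = -12)
217*I - 21 = 217*(-12) - 21 = -2604 - 21 = -2625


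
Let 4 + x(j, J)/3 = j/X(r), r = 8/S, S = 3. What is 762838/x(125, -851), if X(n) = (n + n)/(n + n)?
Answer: 762838/363 ≈ 2101.5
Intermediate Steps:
r = 8/3 ≈ 2.6667
X(n) = 1 (X(n) = (2*n)/((2*n)) = (2*n)*(1/(2*n)) = 1)
x(j, J) = -12 + 3*j (x(j, J) = -12 + 3*(j/1) = -12 + 3*(j*1) = -12 + 3*j)
762838/x(125, -851) = 762838/(-12 + 3*125) = 762838/(-12 + 375) = 762838/363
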